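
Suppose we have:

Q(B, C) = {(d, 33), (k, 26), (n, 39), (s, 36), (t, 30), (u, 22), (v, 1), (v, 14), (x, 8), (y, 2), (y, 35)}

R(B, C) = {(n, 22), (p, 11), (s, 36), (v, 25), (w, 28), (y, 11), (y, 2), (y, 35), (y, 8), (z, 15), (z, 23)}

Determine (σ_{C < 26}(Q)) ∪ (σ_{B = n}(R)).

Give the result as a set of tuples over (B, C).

Apply σ_{C < 26}; surviving tuples: {(u, 22), (v, 1), (v, 14), (x, 8), (y, 2)}
Apply σ_{B = n}; surviving tuples: {(n, 22)}
Union: {(u, 22), (v, 1), (v, 14), (x, 8), (y, 2)} with {(n, 22)} → {(n, 22), (u, 22), (v, 1), (v, 14), (x, 8), (y, 2)}

{(n, 22), (u, 22), (v, 1), (v, 14), (x, 8), (y, 2)}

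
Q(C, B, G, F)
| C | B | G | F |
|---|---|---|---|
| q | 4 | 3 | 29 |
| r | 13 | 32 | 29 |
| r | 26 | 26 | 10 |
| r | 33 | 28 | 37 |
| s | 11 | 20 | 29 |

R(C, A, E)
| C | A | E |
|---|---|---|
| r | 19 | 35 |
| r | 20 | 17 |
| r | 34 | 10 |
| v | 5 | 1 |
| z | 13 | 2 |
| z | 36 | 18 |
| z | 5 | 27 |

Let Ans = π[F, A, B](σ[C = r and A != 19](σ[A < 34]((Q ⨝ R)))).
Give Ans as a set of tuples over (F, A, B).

{(10, 20, 26), (29, 20, 13), (37, 20, 33)}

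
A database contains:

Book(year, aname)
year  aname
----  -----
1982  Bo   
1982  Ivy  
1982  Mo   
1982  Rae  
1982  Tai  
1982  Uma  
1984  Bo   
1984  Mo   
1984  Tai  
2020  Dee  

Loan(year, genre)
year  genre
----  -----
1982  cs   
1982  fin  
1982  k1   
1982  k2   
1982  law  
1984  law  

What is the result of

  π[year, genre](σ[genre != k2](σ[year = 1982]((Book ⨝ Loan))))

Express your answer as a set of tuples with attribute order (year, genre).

{(1982, cs), (1982, fin), (1982, k1), (1982, law)}

Book ⋈ Loan (natural join on year): {(1982, Bo, cs), (1982, Bo, fin), (1982, Bo, k1), (1982, Bo, k2), (1982, Bo, law), (1982, Ivy, cs), (1982, Ivy, fin), (1982, Ivy, k1), (1982, Ivy, k2), (1982, Ivy, law), (1982, Mo, cs), (1982, Mo, fin), (1982, Mo, k1), (1982, Mo, k2), (1982, Mo, law), (1982, Rae, cs), (1982, Rae, fin), (1982, Rae, k1), (1982, Rae, k2), (1982, Rae, law), (1982, Tai, cs), (1982, Tai, fin), (1982, Tai, k1), (1982, Tai, k2), (1982, Tai, law), (1982, Uma, cs), (1982, Uma, fin), (1982, Uma, k1), (1982, Uma, k2), (1982, Uma, law), (1984, Bo, law), (1984, Mo, law), (1984, Tai, law)}
Filtering on year = 1982 leaves {(1982, Bo, cs), (1982, Bo, fin), (1982, Bo, k1), (1982, Bo, k2), (1982, Bo, law), (1982, Ivy, cs), (1982, Ivy, fin), (1982, Ivy, k1), (1982, Ivy, k2), (1982, Ivy, law), (1982, Mo, cs), (1982, Mo, fin), (1982, Mo, k1), (1982, Mo, k2), (1982, Mo, law), (1982, Rae, cs), (1982, Rae, fin), (1982, Rae, k1), (1982, Rae, k2), (1982, Rae, law), (1982, Tai, cs), (1982, Tai, fin), (1982, Tai, k1), (1982, Tai, k2), (1982, Tai, law), (1982, Uma, cs), (1982, Uma, fin), (1982, Uma, k1), (1982, Uma, k2), (1982, Uma, law)}.
Filtering on genre != k2 leaves {(1982, Bo, cs), (1982, Bo, fin), (1982, Bo, k1), (1982, Bo, law), (1982, Ivy, cs), (1982, Ivy, fin), (1982, Ivy, k1), (1982, Ivy, law), (1982, Mo, cs), (1982, Mo, fin), (1982, Mo, k1), (1982, Mo, law), (1982, Rae, cs), (1982, Rae, fin), (1982, Rae, k1), (1982, Rae, law), (1982, Tai, cs), (1982, Tai, fin), (1982, Tai, k1), (1982, Tai, law), (1982, Uma, cs), (1982, Uma, fin), (1982, Uma, k1), (1982, Uma, law)}.
Keep only column(s) year, genre (20 duplicate(s) eliminated): {(1982, cs), (1982, fin), (1982, k1), (1982, law)}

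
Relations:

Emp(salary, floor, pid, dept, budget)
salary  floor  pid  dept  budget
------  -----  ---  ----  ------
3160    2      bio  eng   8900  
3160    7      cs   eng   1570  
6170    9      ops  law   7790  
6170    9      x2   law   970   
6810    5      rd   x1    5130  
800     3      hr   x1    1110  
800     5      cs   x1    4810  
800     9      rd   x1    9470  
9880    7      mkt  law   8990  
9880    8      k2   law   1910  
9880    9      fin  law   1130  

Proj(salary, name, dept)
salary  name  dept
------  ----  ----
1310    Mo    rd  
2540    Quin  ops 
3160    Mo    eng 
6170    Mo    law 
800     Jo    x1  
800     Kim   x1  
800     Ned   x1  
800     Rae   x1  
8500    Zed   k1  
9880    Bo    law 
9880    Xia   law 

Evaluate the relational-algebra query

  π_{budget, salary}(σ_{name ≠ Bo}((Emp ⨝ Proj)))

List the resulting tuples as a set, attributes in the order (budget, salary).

Emp ⋈ Proj (natural join on salary, dept): {(3160, 2, bio, eng, 8900, Mo), (3160, 7, cs, eng, 1570, Mo), (6170, 9, ops, law, 7790, Mo), (6170, 9, x2, law, 970, Mo), (800, 3, hr, x1, 1110, Jo), (800, 3, hr, x1, 1110, Kim), (800, 3, hr, x1, 1110, Ned), (800, 3, hr, x1, 1110, Rae), (800, 5, cs, x1, 4810, Jo), (800, 5, cs, x1, 4810, Kim), (800, 5, cs, x1, 4810, Ned), (800, 5, cs, x1, 4810, Rae), (800, 9, rd, x1, 9470, Jo), (800, 9, rd, x1, 9470, Kim), (800, 9, rd, x1, 9470, Ned), (800, 9, rd, x1, 9470, Rae), (9880, 7, mkt, law, 8990, Bo), (9880, 7, mkt, law, 8990, Xia), (9880, 8, k2, law, 1910, Bo), (9880, 8, k2, law, 1910, Xia), (9880, 9, fin, law, 1130, Bo), (9880, 9, fin, law, 1130, Xia)}
Selection name ≠ Bo: {(3160, 2, bio, eng, 8900, Mo), (3160, 7, cs, eng, 1570, Mo), (6170, 9, ops, law, 7790, Mo), (6170, 9, x2, law, 970, Mo), (800, 3, hr, x1, 1110, Jo), (800, 3, hr, x1, 1110, Kim), (800, 3, hr, x1, 1110, Ned), (800, 3, hr, x1, 1110, Rae), (800, 5, cs, x1, 4810, Jo), (800, 5, cs, x1, 4810, Kim), (800, 5, cs, x1, 4810, Ned), (800, 5, cs, x1, 4810, Rae), (800, 9, rd, x1, 9470, Jo), (800, 9, rd, x1, 9470, Kim), (800, 9, rd, x1, 9470, Ned), (800, 9, rd, x1, 9470, Rae), (9880, 7, mkt, law, 8990, Xia), (9880, 8, k2, law, 1910, Xia), (9880, 9, fin, law, 1130, Xia)}
Keep only column(s) budget, salary (9 duplicate(s) eliminated): {(1110, 800), (1130, 9880), (1570, 3160), (1910, 9880), (4810, 800), (7790, 6170), (8900, 3160), (8990, 9880), (9470, 800), (970, 6170)}

{(1110, 800), (1130, 9880), (1570, 3160), (1910, 9880), (4810, 800), (7790, 6170), (8900, 3160), (8990, 9880), (9470, 800), (970, 6170)}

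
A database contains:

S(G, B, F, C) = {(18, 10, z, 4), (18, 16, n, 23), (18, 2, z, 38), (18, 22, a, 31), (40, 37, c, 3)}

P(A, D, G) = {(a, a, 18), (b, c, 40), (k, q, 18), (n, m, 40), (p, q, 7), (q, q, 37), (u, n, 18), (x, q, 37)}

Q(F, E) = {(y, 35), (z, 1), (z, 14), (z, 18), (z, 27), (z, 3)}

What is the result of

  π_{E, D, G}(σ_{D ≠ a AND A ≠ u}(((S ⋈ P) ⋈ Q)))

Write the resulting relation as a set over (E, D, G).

Joining S and P on G yields {(18, 10, z, 4, a, a), (18, 10, z, 4, k, q), (18, 10, z, 4, u, n), (18, 16, n, 23, a, a), (18, 16, n, 23, k, q), (18, 16, n, 23, u, n), (18, 2, z, 38, a, a), (18, 2, z, 38, k, q), (18, 2, z, 38, u, n), (18, 22, a, 31, a, a), (18, 22, a, 31, k, q), (18, 22, a, 31, u, n), (40, 37, c, 3, b, c), (40, 37, c, 3, n, m)}.
Joining (S ⋈ P) and Q on F yields {(18, 10, z, 4, a, a, 1), (18, 10, z, 4, a, a, 14), (18, 10, z, 4, a, a, 18), (18, 10, z, 4, a, a, 27), (18, 10, z, 4, a, a, 3), (18, 10, z, 4, k, q, 1), (18, 10, z, 4, k, q, 14), (18, 10, z, 4, k, q, 18), (18, 10, z, 4, k, q, 27), (18, 10, z, 4, k, q, 3), (18, 10, z, 4, u, n, 1), (18, 10, z, 4, u, n, 14), (18, 10, z, 4, u, n, 18), (18, 10, z, 4, u, n, 27), (18, 10, z, 4, u, n, 3), (18, 2, z, 38, a, a, 1), (18, 2, z, 38, a, a, 14), (18, 2, z, 38, a, a, 18), (18, 2, z, 38, a, a, 27), (18, 2, z, 38, a, a, 3), (18, 2, z, 38, k, q, 1), (18, 2, z, 38, k, q, 14), (18, 2, z, 38, k, q, 18), (18, 2, z, 38, k, q, 27), (18, 2, z, 38, k, q, 3), (18, 2, z, 38, u, n, 1), (18, 2, z, 38, u, n, 14), (18, 2, z, 38, u, n, 18), (18, 2, z, 38, u, n, 27), (18, 2, z, 38, u, n, 3)}.
Selection D ≠ a AND A ≠ u: {(18, 10, z, 4, k, q, 1), (18, 10, z, 4, k, q, 14), (18, 10, z, 4, k, q, 18), (18, 10, z, 4, k, q, 27), (18, 10, z, 4, k, q, 3), (18, 2, z, 38, k, q, 1), (18, 2, z, 38, k, q, 14), (18, 2, z, 38, k, q, 18), (18, 2, z, 38, k, q, 27), (18, 2, z, 38, k, q, 3)}
Projecting to E, D, G (5 duplicate(s) eliminated): {(1, q, 18), (14, q, 18), (18, q, 18), (27, q, 18), (3, q, 18)}

{(1, q, 18), (14, q, 18), (18, q, 18), (27, q, 18), (3, q, 18)}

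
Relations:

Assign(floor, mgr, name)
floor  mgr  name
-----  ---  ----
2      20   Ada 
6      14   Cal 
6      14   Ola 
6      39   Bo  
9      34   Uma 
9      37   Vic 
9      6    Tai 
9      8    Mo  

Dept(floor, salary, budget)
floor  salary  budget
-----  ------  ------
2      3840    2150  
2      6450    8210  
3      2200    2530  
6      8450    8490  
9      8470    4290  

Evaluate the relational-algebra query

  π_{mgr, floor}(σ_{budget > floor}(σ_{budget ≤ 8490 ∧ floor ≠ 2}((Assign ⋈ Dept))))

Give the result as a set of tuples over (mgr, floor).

{(14, 6), (34, 9), (37, 9), (39, 6), (6, 9), (8, 9)}

Joining Assign and Dept on floor yields {(2, 20, Ada, 3840, 2150), (2, 20, Ada, 6450, 8210), (6, 14, Cal, 8450, 8490), (6, 14, Ola, 8450, 8490), (6, 39, Bo, 8450, 8490), (9, 34, Uma, 8470, 4290), (9, 37, Vic, 8470, 4290), (9, 6, Tai, 8470, 4290), (9, 8, Mo, 8470, 4290)}.
Selection budget ≤ 8490 ∧ floor ≠ 2: {(6, 14, Cal, 8450, 8490), (6, 14, Ola, 8450, 8490), (6, 39, Bo, 8450, 8490), (9, 34, Uma, 8470, 4290), (9, 37, Vic, 8470, 4290), (9, 6, Tai, 8470, 4290), (9, 8, Mo, 8470, 4290)}
Selection budget > floor: {(6, 14, Cal, 8450, 8490), (6, 14, Ola, 8450, 8490), (6, 39, Bo, 8450, 8490), (9, 34, Uma, 8470, 4290), (9, 37, Vic, 8470, 4290), (9, 6, Tai, 8470, 4290), (9, 8, Mo, 8470, 4290)}
π[mgr, floor]: project onto (mgr, floor) (1 duplicate(s) eliminated) → {(14, 6), (34, 9), (37, 9), (39, 6), (6, 9), (8, 9)}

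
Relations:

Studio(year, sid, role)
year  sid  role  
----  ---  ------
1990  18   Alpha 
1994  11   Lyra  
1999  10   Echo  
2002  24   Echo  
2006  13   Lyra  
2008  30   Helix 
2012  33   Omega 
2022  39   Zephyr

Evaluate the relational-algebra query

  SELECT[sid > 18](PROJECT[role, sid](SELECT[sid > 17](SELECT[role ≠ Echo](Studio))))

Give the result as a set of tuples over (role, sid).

Selection role ≠ Echo: {(1990, 18, Alpha), (1994, 11, Lyra), (2006, 13, Lyra), (2008, 30, Helix), (2012, 33, Omega), (2022, 39, Zephyr)}
Selection sid > 17: {(1990, 18, Alpha), (2008, 30, Helix), (2012, 33, Omega), (2022, 39, Zephyr)}
π[role, sid]: project onto (role, sid) → {(Alpha, 18), (Helix, 30), (Omega, 33), (Zephyr, 39)}
Selection sid > 18: {(Helix, 30), (Omega, 33), (Zephyr, 39)}

{(Helix, 30), (Omega, 33), (Zephyr, 39)}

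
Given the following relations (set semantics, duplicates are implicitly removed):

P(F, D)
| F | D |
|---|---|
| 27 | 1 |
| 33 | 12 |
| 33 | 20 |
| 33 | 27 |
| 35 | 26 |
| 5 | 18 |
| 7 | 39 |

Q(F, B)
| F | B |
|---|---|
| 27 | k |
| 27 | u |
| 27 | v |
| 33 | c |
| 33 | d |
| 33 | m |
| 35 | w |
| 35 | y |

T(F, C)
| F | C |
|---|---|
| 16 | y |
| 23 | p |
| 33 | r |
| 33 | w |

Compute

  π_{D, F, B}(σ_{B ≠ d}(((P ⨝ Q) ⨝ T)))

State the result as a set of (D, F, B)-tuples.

{(12, 33, c), (12, 33, m), (20, 33, c), (20, 33, m), (27, 33, c), (27, 33, m)}

Natural join on F: {(27, 1, k), (27, 1, u), (27, 1, v), (33, 12, c), (33, 12, d), (33, 12, m), (33, 20, c), (33, 20, d), (33, 20, m), (33, 27, c), (33, 27, d), (33, 27, m), (35, 26, w), (35, 26, y)}
Natural join on F: {(33, 12, c, r), (33, 12, c, w), (33, 12, d, r), (33, 12, d, w), (33, 12, m, r), (33, 12, m, w), (33, 20, c, r), (33, 20, c, w), (33, 20, d, r), (33, 20, d, w), (33, 20, m, r), (33, 20, m, w), (33, 27, c, r), (33, 27, c, w), (33, 27, d, r), (33, 27, d, w), (33, 27, m, r), (33, 27, m, w)}
Filtering on B ≠ d leaves {(33, 12, c, r), (33, 12, c, w), (33, 12, m, r), (33, 12, m, w), (33, 20, c, r), (33, 20, c, w), (33, 20, m, r), (33, 20, m, w), (33, 27, c, r), (33, 27, c, w), (33, 27, m, r), (33, 27, m, w)}.
Keep only column(s) D, F, B (6 duplicate(s) eliminated): {(12, 33, c), (12, 33, m), (20, 33, c), (20, 33, m), (27, 33, c), (27, 33, m)}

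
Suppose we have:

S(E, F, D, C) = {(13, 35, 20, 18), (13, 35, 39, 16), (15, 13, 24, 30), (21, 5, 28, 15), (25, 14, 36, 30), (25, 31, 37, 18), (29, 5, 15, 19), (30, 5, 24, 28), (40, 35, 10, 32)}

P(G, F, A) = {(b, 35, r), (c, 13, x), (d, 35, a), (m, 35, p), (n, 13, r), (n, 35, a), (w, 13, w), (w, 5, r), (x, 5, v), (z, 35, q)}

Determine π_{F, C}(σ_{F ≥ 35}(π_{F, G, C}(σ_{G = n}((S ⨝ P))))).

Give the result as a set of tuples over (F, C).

{(35, 16), (35, 18), (35, 32)}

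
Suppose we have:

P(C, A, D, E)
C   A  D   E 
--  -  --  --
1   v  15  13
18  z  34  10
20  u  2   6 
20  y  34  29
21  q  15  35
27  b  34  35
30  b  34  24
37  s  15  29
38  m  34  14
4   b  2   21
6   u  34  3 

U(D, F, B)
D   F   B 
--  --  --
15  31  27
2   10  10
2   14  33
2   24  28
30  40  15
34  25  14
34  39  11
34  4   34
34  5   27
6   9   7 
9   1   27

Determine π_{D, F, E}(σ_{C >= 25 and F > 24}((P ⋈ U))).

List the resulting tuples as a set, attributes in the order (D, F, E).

{(15, 31, 29), (34, 25, 14), (34, 25, 24), (34, 25, 35), (34, 39, 14), (34, 39, 24), (34, 39, 35)}

Natural join on D: {(1, v, 15, 13, 31, 27), (18, z, 34, 10, 25, 14), (18, z, 34, 10, 39, 11), (18, z, 34, 10, 4, 34), (18, z, 34, 10, 5, 27), (20, u, 2, 6, 10, 10), (20, u, 2, 6, 14, 33), (20, u, 2, 6, 24, 28), (20, y, 34, 29, 25, 14), (20, y, 34, 29, 39, 11), (20, y, 34, 29, 4, 34), (20, y, 34, 29, 5, 27), (21, q, 15, 35, 31, 27), (27, b, 34, 35, 25, 14), (27, b, 34, 35, 39, 11), (27, b, 34, 35, 4, 34), (27, b, 34, 35, 5, 27), (30, b, 34, 24, 25, 14), (30, b, 34, 24, 39, 11), (30, b, 34, 24, 4, 34), (30, b, 34, 24, 5, 27), (37, s, 15, 29, 31, 27), (38, m, 34, 14, 25, 14), (38, m, 34, 14, 39, 11), (38, m, 34, 14, 4, 34), (38, m, 34, 14, 5, 27), (4, b, 2, 21, 10, 10), (4, b, 2, 21, 14, 33), (4, b, 2, 21, 24, 28), (6, u, 34, 3, 25, 14), (6, u, 34, 3, 39, 11), (6, u, 34, 3, 4, 34), (6, u, 34, 3, 5, 27)}
σ[C >= 25 and F > 24]: keep tuples satisfying C >= 25 and F > 24 → {(27, b, 34, 35, 25, 14), (27, b, 34, 35, 39, 11), (30, b, 34, 24, 25, 14), (30, b, 34, 24, 39, 11), (37, s, 15, 29, 31, 27), (38, m, 34, 14, 25, 14), (38, m, 34, 14, 39, 11)}
Projecting to D, F, E: {(15, 31, 29), (34, 25, 14), (34, 25, 24), (34, 25, 35), (34, 39, 14), (34, 39, 24), (34, 39, 35)}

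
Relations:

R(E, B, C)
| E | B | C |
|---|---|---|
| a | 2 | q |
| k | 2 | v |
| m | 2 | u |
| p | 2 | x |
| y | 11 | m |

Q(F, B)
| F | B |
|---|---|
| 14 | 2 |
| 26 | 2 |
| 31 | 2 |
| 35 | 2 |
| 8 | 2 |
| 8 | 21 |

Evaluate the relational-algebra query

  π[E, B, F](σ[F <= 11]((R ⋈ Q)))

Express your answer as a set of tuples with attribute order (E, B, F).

Natural join on B: {(a, 2, q, 14), (a, 2, q, 26), (a, 2, q, 31), (a, 2, q, 35), (a, 2, q, 8), (k, 2, v, 14), (k, 2, v, 26), (k, 2, v, 31), (k, 2, v, 35), (k, 2, v, 8), (m, 2, u, 14), (m, 2, u, 26), (m, 2, u, 31), (m, 2, u, 35), (m, 2, u, 8), (p, 2, x, 14), (p, 2, x, 26), (p, 2, x, 31), (p, 2, x, 35), (p, 2, x, 8)}
σ[F <= 11]: keep tuples satisfying F <= 11 → {(a, 2, q, 8), (k, 2, v, 8), (m, 2, u, 8), (p, 2, x, 8)}
Keep only column(s) E, B, F: {(a, 2, 8), (k, 2, 8), (m, 2, 8), (p, 2, 8)}

{(a, 2, 8), (k, 2, 8), (m, 2, 8), (p, 2, 8)}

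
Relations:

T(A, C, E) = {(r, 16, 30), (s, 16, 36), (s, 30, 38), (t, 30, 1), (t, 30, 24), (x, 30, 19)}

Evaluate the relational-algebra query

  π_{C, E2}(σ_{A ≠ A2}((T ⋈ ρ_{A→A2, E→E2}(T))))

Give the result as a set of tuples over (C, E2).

ρ[A→A2, E→E2]: schema becomes (A2, C, E2); tuples unchanged.
T ⋈ ρ_{A→A2, E→E2}(T) (natural join on C): {(r, 16, 30, r, 30), (r, 16, 30, s, 36), (s, 16, 36, r, 30), (s, 16, 36, s, 36), (s, 30, 38, s, 38), (s, 30, 38, t, 1), (s, 30, 38, t, 24), (s, 30, 38, x, 19), (t, 30, 1, s, 38), (t, 30, 1, t, 1), (t, 30, 1, t, 24), (t, 30, 1, x, 19), (t, 30, 24, s, 38), (t, 30, 24, t, 1), (t, 30, 24, t, 24), (t, 30, 24, x, 19), (x, 30, 19, s, 38), (x, 30, 19, t, 1), (x, 30, 19, t, 24), (x, 30, 19, x, 19)}
Apply σ_{A ≠ A2}; surviving tuples: {(r, 16, 30, s, 36), (s, 16, 36, r, 30), (s, 30, 38, t, 1), (s, 30, 38, t, 24), (s, 30, 38, x, 19), (t, 30, 1, s, 38), (t, 30, 1, x, 19), (t, 30, 24, s, 38), (t, 30, 24, x, 19), (x, 30, 19, s, 38), (x, 30, 19, t, 1), (x, 30, 19, t, 24)}
Projecting to C, E2 (6 duplicate(s) eliminated): {(16, 30), (16, 36), (30, 1), (30, 19), (30, 24), (30, 38)}

{(16, 30), (16, 36), (30, 1), (30, 19), (30, 24), (30, 38)}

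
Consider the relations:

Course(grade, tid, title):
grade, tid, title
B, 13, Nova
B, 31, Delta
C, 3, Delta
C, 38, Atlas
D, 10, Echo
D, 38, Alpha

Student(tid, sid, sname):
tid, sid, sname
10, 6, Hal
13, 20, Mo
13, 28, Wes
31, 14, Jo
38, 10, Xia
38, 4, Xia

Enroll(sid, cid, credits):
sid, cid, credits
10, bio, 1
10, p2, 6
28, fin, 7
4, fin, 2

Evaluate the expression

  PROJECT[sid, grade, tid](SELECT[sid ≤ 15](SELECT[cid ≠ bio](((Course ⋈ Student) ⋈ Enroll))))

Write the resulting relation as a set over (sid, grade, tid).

{(10, C, 38), (10, D, 38), (4, C, 38), (4, D, 38)}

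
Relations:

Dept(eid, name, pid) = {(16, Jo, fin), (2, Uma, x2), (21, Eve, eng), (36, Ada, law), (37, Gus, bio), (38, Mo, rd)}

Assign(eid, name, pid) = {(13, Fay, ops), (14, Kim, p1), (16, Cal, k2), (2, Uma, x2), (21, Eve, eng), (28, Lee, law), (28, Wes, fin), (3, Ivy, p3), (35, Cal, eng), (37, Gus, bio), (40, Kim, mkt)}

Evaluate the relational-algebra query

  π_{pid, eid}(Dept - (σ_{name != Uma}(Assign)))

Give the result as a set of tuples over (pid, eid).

{(fin, 16), (law, 36), (rd, 38), (x2, 2)}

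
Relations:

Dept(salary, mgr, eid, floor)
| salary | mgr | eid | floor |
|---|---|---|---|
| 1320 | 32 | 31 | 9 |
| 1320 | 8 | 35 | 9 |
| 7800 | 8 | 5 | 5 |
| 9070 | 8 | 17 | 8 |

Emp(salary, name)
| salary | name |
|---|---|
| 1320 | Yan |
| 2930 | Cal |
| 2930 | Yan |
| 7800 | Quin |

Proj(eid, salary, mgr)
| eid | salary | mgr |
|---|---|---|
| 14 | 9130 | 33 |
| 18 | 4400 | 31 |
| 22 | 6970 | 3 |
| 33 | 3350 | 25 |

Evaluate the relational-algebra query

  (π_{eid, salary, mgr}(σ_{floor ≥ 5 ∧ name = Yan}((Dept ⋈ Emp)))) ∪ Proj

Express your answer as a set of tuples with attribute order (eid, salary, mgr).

Joining Dept and Emp on salary yields {(1320, 32, 31, 9, Yan), (1320, 8, 35, 9, Yan), (7800, 8, 5, 5, Quin)}.
Filtering on floor ≥ 5 ∧ name = Yan leaves {(1320, 32, 31, 9, Yan), (1320, 8, 35, 9, Yan)}.
π_{eid, salary, mgr} gives {(31, 1320, 32), (35, 1320, 8)}.
Taking the union: {(14, 9130, 33), (18, 4400, 31), (22, 6970, 3), (31, 1320, 32), (33, 3350, 25), (35, 1320, 8)}

{(14, 9130, 33), (18, 4400, 31), (22, 6970, 3), (31, 1320, 32), (33, 3350, 25), (35, 1320, 8)}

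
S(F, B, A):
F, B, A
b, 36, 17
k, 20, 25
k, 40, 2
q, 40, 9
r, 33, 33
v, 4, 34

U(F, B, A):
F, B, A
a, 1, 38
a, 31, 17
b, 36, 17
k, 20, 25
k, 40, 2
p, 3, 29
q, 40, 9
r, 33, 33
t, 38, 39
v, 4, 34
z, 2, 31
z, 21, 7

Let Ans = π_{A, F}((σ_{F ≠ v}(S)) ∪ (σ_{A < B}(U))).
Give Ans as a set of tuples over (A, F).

{(17, a), (17, b), (2, k), (25, k), (33, r), (7, z), (9, q)}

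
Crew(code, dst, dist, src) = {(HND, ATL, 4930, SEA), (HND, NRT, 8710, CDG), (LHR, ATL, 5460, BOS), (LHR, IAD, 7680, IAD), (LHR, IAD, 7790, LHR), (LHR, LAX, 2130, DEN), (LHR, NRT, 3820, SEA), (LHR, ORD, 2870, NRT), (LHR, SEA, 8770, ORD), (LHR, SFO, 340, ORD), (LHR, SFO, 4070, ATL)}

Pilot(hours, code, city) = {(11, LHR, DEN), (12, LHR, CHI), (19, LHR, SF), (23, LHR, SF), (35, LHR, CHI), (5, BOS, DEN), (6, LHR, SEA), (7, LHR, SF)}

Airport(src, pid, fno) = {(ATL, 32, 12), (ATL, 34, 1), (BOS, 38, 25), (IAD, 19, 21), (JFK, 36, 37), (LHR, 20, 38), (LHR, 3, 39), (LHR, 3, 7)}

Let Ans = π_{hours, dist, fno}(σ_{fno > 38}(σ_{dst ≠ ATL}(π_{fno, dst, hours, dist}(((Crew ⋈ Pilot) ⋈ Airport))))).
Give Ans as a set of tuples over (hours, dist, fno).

{(11, 7790, 39), (12, 7790, 39), (19, 7790, 39), (23, 7790, 39), (35, 7790, 39), (6, 7790, 39), (7, 7790, 39)}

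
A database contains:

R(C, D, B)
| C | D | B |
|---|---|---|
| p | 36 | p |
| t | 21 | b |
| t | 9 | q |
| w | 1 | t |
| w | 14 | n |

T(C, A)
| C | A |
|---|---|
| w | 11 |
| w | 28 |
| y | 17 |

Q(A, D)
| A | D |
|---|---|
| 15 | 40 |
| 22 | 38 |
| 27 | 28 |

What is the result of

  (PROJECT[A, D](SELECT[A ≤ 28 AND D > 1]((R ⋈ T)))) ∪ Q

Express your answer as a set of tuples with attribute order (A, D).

{(11, 14), (15, 40), (22, 38), (27, 28), (28, 14)}

Natural join on C: {(w, 1, t, 11), (w, 1, t, 28), (w, 14, n, 11), (w, 14, n, 28)}
Selection A ≤ 28 AND D > 1: {(w, 14, n, 11), (w, 14, n, 28)}
Projecting to A, D: {(11, 14), (28, 14)}
Union: {(11, 14), (28, 14)} with {(15, 40), (22, 38), (27, 28)} → {(11, 14), (15, 40), (22, 38), (27, 28), (28, 14)}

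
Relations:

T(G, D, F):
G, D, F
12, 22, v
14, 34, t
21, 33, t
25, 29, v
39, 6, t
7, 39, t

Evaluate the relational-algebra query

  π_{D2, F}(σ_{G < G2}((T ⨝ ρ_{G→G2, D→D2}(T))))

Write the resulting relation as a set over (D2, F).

ρ[G→G2, D→D2]: schema becomes (G2, D2, F); tuples unchanged.
T ⋈ ρ_{G→G2, D→D2}(T) (natural join on F): {(12, 22, v, 12, 22), (12, 22, v, 25, 29), (14, 34, t, 14, 34), (14, 34, t, 21, 33), (14, 34, t, 39, 6), (14, 34, t, 7, 39), (21, 33, t, 14, 34), (21, 33, t, 21, 33), (21, 33, t, 39, 6), (21, 33, t, 7, 39), (25, 29, v, 12, 22), (25, 29, v, 25, 29), (39, 6, t, 14, 34), (39, 6, t, 21, 33), (39, 6, t, 39, 6), (39, 6, t, 7, 39), (7, 39, t, 14, 34), (7, 39, t, 21, 33), (7, 39, t, 39, 6), (7, 39, t, 7, 39)}
σ[G < G2]: keep tuples satisfying G < G2 → {(12, 22, v, 25, 29), (14, 34, t, 21, 33), (14, 34, t, 39, 6), (21, 33, t, 39, 6), (7, 39, t, 14, 34), (7, 39, t, 21, 33), (7, 39, t, 39, 6)}
π_{D2, F} gives {(29, v), (33, t), (34, t), (6, t)} (3 duplicate(s) eliminated).

{(29, v), (33, t), (34, t), (6, t)}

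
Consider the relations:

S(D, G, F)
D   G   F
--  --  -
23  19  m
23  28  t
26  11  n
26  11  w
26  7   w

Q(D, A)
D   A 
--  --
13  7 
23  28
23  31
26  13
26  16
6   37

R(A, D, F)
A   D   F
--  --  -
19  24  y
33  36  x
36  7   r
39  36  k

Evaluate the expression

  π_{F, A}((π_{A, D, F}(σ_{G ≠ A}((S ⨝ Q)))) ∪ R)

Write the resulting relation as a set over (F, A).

Joining S and Q on D yields {(23, 19, m, 28), (23, 19, m, 31), (23, 28, t, 28), (23, 28, t, 31), (26, 11, n, 13), (26, 11, n, 16), (26, 11, w, 13), (26, 11, w, 16), (26, 7, w, 13), (26, 7, w, 16)}.
σ[G ≠ A]: keep tuples satisfying G ≠ A → {(23, 19, m, 28), (23, 19, m, 31), (23, 28, t, 31), (26, 11, n, 13), (26, 11, n, 16), (26, 11, w, 13), (26, 11, w, 16), (26, 7, w, 13), (26, 7, w, 16)}
π[A, D, F]: project onto (A, D, F) (2 duplicate(s) eliminated) → {(13, 26, n), (13, 26, w), (16, 26, n), (16, 26, w), (28, 23, m), (31, 23, m), (31, 23, t)}
Taking the union: {(13, 26, n), (13, 26, w), (16, 26, n), (16, 26, w), (19, 24, y), (28, 23, m), (31, 23, m), (31, 23, t), (33, 36, x), (36, 7, r), (39, 36, k)}
π[F, A]: project onto (F, A) → {(k, 39), (m, 28), (m, 31), (n, 13), (n, 16), (r, 36), (t, 31), (w, 13), (w, 16), (x, 33), (y, 19)}

{(k, 39), (m, 28), (m, 31), (n, 13), (n, 16), (r, 36), (t, 31), (w, 13), (w, 16), (x, 33), (y, 19)}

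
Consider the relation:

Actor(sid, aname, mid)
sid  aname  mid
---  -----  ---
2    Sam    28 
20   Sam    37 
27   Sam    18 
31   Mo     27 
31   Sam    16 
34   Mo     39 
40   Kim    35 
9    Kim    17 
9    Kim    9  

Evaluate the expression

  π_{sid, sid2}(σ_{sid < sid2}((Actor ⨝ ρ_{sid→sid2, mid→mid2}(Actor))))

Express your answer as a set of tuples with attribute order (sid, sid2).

{(2, 20), (2, 27), (2, 31), (20, 27), (20, 31), (27, 31), (31, 34), (9, 40)}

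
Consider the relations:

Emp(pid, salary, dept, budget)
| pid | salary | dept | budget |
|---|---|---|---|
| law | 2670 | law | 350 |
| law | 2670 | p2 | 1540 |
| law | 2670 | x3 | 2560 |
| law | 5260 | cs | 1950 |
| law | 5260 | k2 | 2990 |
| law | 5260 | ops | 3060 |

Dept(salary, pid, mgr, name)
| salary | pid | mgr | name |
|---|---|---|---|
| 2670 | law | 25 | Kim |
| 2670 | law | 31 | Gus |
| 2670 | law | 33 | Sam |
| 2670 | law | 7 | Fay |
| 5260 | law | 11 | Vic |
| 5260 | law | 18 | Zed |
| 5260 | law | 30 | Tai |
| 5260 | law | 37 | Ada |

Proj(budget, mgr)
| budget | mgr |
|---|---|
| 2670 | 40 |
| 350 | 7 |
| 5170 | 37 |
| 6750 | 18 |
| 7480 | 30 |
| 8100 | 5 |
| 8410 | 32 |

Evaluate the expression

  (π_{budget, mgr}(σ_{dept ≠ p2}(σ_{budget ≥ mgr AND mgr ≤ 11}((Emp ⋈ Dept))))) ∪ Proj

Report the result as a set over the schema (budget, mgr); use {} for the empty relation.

Emp ⋈ Dept (natural join on pid, salary): {(law, 2670, law, 350, 25, Kim), (law, 2670, law, 350, 31, Gus), (law, 2670, law, 350, 33, Sam), (law, 2670, law, 350, 7, Fay), (law, 2670, p2, 1540, 25, Kim), (law, 2670, p2, 1540, 31, Gus), (law, 2670, p2, 1540, 33, Sam), (law, 2670, p2, 1540, 7, Fay), (law, 2670, x3, 2560, 25, Kim), (law, 2670, x3, 2560, 31, Gus), (law, 2670, x3, 2560, 33, Sam), (law, 2670, x3, 2560, 7, Fay), (law, 5260, cs, 1950, 11, Vic), (law, 5260, cs, 1950, 18, Zed), (law, 5260, cs, 1950, 30, Tai), (law, 5260, cs, 1950, 37, Ada), (law, 5260, k2, 2990, 11, Vic), (law, 5260, k2, 2990, 18, Zed), (law, 5260, k2, 2990, 30, Tai), (law, 5260, k2, 2990, 37, Ada), (law, 5260, ops, 3060, 11, Vic), (law, 5260, ops, 3060, 18, Zed), (law, 5260, ops, 3060, 30, Tai), (law, 5260, ops, 3060, 37, Ada)}
Selection budget ≥ mgr AND mgr ≤ 11: {(law, 2670, law, 350, 7, Fay), (law, 2670, p2, 1540, 7, Fay), (law, 2670, x3, 2560, 7, Fay), (law, 5260, cs, 1950, 11, Vic), (law, 5260, k2, 2990, 11, Vic), (law, 5260, ops, 3060, 11, Vic)}
Selection dept ≠ p2: {(law, 2670, law, 350, 7, Fay), (law, 2670, x3, 2560, 7, Fay), (law, 5260, cs, 1950, 11, Vic), (law, 5260, k2, 2990, 11, Vic), (law, 5260, ops, 3060, 11, Vic)}
π[budget, mgr]: project onto (budget, mgr) → {(1950, 11), (2560, 7), (2990, 11), (3060, 11), (350, 7)}
Union: {(1950, 11), (2560, 7), (2990, 11), (3060, 11), (350, 7)} with {(2670, 40), (350, 7), (5170, 37), (6750, 18), (7480, 30), (8100, 5), (8410, 32)} → {(1950, 11), (2560, 7), (2670, 40), (2990, 11), (3060, 11), (350, 7), (5170, 37), (6750, 18), (7480, 30), (8100, 5), (8410, 32)}

{(1950, 11), (2560, 7), (2670, 40), (2990, 11), (3060, 11), (350, 7), (5170, 37), (6750, 18), (7480, 30), (8100, 5), (8410, 32)}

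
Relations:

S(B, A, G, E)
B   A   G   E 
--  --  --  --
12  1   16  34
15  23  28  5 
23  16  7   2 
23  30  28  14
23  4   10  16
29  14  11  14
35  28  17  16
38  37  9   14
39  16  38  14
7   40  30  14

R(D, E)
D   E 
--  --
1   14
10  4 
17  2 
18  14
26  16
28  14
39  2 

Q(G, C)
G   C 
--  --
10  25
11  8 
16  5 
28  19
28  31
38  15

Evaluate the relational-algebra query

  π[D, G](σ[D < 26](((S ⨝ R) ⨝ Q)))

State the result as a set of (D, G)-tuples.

{(1, 11), (1, 28), (1, 38), (18, 11), (18, 28), (18, 38)}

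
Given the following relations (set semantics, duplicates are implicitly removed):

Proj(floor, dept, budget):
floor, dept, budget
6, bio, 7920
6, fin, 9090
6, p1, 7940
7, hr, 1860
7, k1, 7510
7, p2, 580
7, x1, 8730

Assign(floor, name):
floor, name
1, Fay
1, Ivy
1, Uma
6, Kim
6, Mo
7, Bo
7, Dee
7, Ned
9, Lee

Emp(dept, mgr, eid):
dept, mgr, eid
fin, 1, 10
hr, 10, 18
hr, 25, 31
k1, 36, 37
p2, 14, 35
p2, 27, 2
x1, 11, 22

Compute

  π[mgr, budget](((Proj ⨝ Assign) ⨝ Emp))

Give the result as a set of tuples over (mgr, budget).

{(1, 9090), (10, 1860), (11, 8730), (14, 580), (25, 1860), (27, 580), (36, 7510)}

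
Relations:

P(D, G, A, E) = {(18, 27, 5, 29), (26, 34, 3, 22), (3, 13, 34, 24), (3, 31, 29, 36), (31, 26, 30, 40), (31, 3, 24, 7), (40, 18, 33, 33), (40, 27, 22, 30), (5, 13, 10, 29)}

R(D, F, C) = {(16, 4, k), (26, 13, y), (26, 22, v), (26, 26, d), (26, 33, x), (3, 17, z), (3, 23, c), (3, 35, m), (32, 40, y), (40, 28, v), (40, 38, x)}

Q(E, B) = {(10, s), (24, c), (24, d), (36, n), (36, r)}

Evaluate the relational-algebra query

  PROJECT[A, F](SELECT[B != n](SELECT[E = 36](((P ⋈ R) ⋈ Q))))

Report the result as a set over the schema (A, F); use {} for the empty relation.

P ⋈ R (natural join on D): {(26, 34, 3, 22, 13, y), (26, 34, 3, 22, 22, v), (26, 34, 3, 22, 26, d), (26, 34, 3, 22, 33, x), (3, 13, 34, 24, 17, z), (3, 13, 34, 24, 23, c), (3, 13, 34, 24, 35, m), (3, 31, 29, 36, 17, z), (3, 31, 29, 36, 23, c), (3, 31, 29, 36, 35, m), (40, 18, 33, 33, 28, v), (40, 18, 33, 33, 38, x), (40, 27, 22, 30, 28, v), (40, 27, 22, 30, 38, x)}
(P ⋈ R) ⋈ Q (natural join on E): {(3, 13, 34, 24, 17, z, c), (3, 13, 34, 24, 17, z, d), (3, 13, 34, 24, 23, c, c), (3, 13, 34, 24, 23, c, d), (3, 13, 34, 24, 35, m, c), (3, 13, 34, 24, 35, m, d), (3, 31, 29, 36, 17, z, n), (3, 31, 29, 36, 17, z, r), (3, 31, 29, 36, 23, c, n), (3, 31, 29, 36, 23, c, r), (3, 31, 29, 36, 35, m, n), (3, 31, 29, 36, 35, m, r)}
Selection E = 36: {(3, 31, 29, 36, 17, z, n), (3, 31, 29, 36, 17, z, r), (3, 31, 29, 36, 23, c, n), (3, 31, 29, 36, 23, c, r), (3, 31, 29, 36, 35, m, n), (3, 31, 29, 36, 35, m, r)}
Selection B != n: {(3, 31, 29, 36, 17, z, r), (3, 31, 29, 36, 23, c, r), (3, 31, 29, 36, 35, m, r)}
Projecting to A, F: {(29, 17), (29, 23), (29, 35)}

{(29, 17), (29, 23), (29, 35)}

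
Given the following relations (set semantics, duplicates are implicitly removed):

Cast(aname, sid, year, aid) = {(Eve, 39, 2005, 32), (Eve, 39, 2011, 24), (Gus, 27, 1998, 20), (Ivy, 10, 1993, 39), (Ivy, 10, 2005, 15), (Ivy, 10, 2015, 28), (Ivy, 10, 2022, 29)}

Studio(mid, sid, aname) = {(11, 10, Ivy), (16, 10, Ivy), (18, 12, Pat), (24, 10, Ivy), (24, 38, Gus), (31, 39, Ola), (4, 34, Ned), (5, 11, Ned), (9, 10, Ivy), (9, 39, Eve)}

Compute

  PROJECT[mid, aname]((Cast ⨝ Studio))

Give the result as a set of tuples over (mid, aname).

Cast ⋈ Studio (natural join on aname, sid): {(Eve, 39, 2005, 32, 9), (Eve, 39, 2011, 24, 9), (Ivy, 10, 1993, 39, 11), (Ivy, 10, 1993, 39, 16), (Ivy, 10, 1993, 39, 24), (Ivy, 10, 1993, 39, 9), (Ivy, 10, 2005, 15, 11), (Ivy, 10, 2005, 15, 16), (Ivy, 10, 2005, 15, 24), (Ivy, 10, 2005, 15, 9), (Ivy, 10, 2015, 28, 11), (Ivy, 10, 2015, 28, 16), (Ivy, 10, 2015, 28, 24), (Ivy, 10, 2015, 28, 9), (Ivy, 10, 2022, 29, 11), (Ivy, 10, 2022, 29, 16), (Ivy, 10, 2022, 29, 24), (Ivy, 10, 2022, 29, 9)}
Keep only column(s) mid, aname (13 duplicate(s) eliminated): {(11, Ivy), (16, Ivy), (24, Ivy), (9, Eve), (9, Ivy)}

{(11, Ivy), (16, Ivy), (24, Ivy), (9, Eve), (9, Ivy)}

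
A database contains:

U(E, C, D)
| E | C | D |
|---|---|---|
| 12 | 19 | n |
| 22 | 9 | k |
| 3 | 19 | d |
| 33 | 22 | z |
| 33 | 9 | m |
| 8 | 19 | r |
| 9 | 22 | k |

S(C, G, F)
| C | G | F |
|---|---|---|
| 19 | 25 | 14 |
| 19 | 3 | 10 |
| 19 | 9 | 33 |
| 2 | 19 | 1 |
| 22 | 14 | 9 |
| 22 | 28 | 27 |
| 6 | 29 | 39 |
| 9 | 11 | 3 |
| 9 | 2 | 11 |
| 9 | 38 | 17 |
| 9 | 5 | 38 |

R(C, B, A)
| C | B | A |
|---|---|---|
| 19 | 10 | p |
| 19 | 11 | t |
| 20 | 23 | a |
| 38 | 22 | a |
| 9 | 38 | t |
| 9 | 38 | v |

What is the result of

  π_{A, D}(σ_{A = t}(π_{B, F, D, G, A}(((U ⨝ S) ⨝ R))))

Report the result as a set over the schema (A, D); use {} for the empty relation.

{(t, d), (t, k), (t, m), (t, n), (t, r)}

Natural join on C: {(12, 19, n, 25, 14), (12, 19, n, 3, 10), (12, 19, n, 9, 33), (22, 9, k, 11, 3), (22, 9, k, 2, 11), (22, 9, k, 38, 17), (22, 9, k, 5, 38), (3, 19, d, 25, 14), (3, 19, d, 3, 10), (3, 19, d, 9, 33), (33, 22, z, 14, 9), (33, 22, z, 28, 27), (33, 9, m, 11, 3), (33, 9, m, 2, 11), (33, 9, m, 38, 17), (33, 9, m, 5, 38), (8, 19, r, 25, 14), (8, 19, r, 3, 10), (8, 19, r, 9, 33), (9, 22, k, 14, 9), (9, 22, k, 28, 27)}
Natural join on C: {(12, 19, n, 25, 14, 10, p), (12, 19, n, 25, 14, 11, t), (12, 19, n, 3, 10, 10, p), (12, 19, n, 3, 10, 11, t), (12, 19, n, 9, 33, 10, p), (12, 19, n, 9, 33, 11, t), (22, 9, k, 11, 3, 38, t), (22, 9, k, 11, 3, 38, v), (22, 9, k, 2, 11, 38, t), (22, 9, k, 2, 11, 38, v), (22, 9, k, 38, 17, 38, t), (22, 9, k, 38, 17, 38, v), (22, 9, k, 5, 38, 38, t), (22, 9, k, 5, 38, 38, v), (3, 19, d, 25, 14, 10, p), (3, 19, d, 25, 14, 11, t), (3, 19, d, 3, 10, 10, p), (3, 19, d, 3, 10, 11, t), (3, 19, d, 9, 33, 10, p), (3, 19, d, 9, 33, 11, t), (33, 9, m, 11, 3, 38, t), (33, 9, m, 11, 3, 38, v), (33, 9, m, 2, 11, 38, t), (33, 9, m, 2, 11, 38, v), (33, 9, m, 38, 17, 38, t), (33, 9, m, 38, 17, 38, v), (33, 9, m, 5, 38, 38, t), (33, 9, m, 5, 38, 38, v), (8, 19, r, 25, 14, 10, p), (8, 19, r, 25, 14, 11, t), (8, 19, r, 3, 10, 10, p), (8, 19, r, 3, 10, 11, t), (8, 19, r, 9, 33, 10, p), (8, 19, r, 9, 33, 11, t)}
Projecting to B, F, D, G, A: {(10, 10, d, 3, p), (10, 10, n, 3, p), (10, 10, r, 3, p), (10, 14, d, 25, p), (10, 14, n, 25, p), (10, 14, r, 25, p), (10, 33, d, 9, p), (10, 33, n, 9, p), (10, 33, r, 9, p), (11, 10, d, 3, t), (11, 10, n, 3, t), (11, 10, r, 3, t), (11, 14, d, 25, t), (11, 14, n, 25, t), (11, 14, r, 25, t), (11, 33, d, 9, t), (11, 33, n, 9, t), (11, 33, r, 9, t), (38, 11, k, 2, t), (38, 11, k, 2, v), (38, 11, m, 2, t), (38, 11, m, 2, v), (38, 17, k, 38, t), (38, 17, k, 38, v), (38, 17, m, 38, t), (38, 17, m, 38, v), (38, 3, k, 11, t), (38, 3, k, 11, v), (38, 3, m, 11, t), (38, 3, m, 11, v), (38, 38, k, 5, t), (38, 38, k, 5, v), (38, 38, m, 5, t), (38, 38, m, 5, v)}
Apply σ_{A = t}; surviving tuples: {(11, 10, d, 3, t), (11, 10, n, 3, t), (11, 10, r, 3, t), (11, 14, d, 25, t), (11, 14, n, 25, t), (11, 14, r, 25, t), (11, 33, d, 9, t), (11, 33, n, 9, t), (11, 33, r, 9, t), (38, 11, k, 2, t), (38, 11, m, 2, t), (38, 17, k, 38, t), (38, 17, m, 38, t), (38, 3, k, 11, t), (38, 3, m, 11, t), (38, 38, k, 5, t), (38, 38, m, 5, t)}
Projecting to A, D (12 duplicate(s) eliminated): {(t, d), (t, k), (t, m), (t, n), (t, r)}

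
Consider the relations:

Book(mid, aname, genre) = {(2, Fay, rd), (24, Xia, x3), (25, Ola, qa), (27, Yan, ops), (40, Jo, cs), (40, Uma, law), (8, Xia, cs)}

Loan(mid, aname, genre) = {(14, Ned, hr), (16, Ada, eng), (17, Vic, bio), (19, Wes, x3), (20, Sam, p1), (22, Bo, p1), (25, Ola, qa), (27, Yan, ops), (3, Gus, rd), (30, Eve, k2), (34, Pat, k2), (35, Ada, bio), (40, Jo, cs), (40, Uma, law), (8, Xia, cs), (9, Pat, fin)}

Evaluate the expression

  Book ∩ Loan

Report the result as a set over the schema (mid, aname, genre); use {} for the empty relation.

{(25, Ola, qa), (27, Yan, ops), (40, Jo, cs), (40, Uma, law), (8, Xia, cs)}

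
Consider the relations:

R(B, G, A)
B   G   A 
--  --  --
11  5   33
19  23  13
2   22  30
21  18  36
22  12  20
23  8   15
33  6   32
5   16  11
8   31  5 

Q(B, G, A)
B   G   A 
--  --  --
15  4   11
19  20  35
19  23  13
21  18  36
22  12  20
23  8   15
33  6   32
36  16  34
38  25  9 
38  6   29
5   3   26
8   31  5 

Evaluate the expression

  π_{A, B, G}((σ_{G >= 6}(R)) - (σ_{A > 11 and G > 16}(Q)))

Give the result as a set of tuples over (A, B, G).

{(11, 5, 16), (15, 23, 8), (20, 22, 12), (30, 2, 22), (32, 33, 6), (5, 8, 31)}

Apply σ_{G >= 6}; surviving tuples: {(19, 23, 13), (2, 22, 30), (21, 18, 36), (22, 12, 20), (23, 8, 15), (33, 6, 32), (5, 16, 11), (8, 31, 5)}
Apply σ_{A > 11 and G > 16}; surviving tuples: {(19, 20, 35), (19, 23, 13), (21, 18, 36)}
Difference: {(19, 23, 13), (2, 22, 30), (21, 18, 36), (22, 12, 20), (23, 8, 15), (33, 6, 32), (5, 16, 11), (8, 31, 5)} with {(19, 20, 35), (19, 23, 13), (21, 18, 36)} → {(2, 22, 30), (22, 12, 20), (23, 8, 15), (33, 6, 32), (5, 16, 11), (8, 31, 5)}
π[A, B, G]: project onto (A, B, G) → {(11, 5, 16), (15, 23, 8), (20, 22, 12), (30, 2, 22), (32, 33, 6), (5, 8, 31)}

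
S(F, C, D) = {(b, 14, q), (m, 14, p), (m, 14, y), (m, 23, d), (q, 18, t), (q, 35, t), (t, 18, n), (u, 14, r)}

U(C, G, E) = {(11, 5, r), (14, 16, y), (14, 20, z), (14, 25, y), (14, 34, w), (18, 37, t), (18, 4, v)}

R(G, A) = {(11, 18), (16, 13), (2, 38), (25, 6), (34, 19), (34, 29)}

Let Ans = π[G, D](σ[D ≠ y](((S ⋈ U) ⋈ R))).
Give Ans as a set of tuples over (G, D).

{(16, p), (16, q), (16, r), (25, p), (25, q), (25, r), (34, p), (34, q), (34, r)}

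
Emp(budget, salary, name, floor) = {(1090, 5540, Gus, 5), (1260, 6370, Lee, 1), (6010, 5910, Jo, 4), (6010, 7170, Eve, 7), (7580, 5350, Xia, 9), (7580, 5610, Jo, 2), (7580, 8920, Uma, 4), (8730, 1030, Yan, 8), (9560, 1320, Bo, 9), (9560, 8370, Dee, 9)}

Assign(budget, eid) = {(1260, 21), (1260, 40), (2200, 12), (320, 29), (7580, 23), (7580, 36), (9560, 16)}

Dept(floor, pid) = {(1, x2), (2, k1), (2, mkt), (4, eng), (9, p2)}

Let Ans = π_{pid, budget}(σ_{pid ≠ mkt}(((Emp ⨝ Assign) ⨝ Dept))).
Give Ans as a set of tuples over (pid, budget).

{(eng, 7580), (k1, 7580), (p2, 7580), (p2, 9560), (x2, 1260)}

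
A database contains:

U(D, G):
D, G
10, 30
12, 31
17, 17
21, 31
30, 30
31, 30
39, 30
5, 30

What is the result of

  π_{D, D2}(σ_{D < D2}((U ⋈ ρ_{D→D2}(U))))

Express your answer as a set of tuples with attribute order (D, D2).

{(10, 30), (10, 31), (10, 39), (12, 21), (30, 31), (30, 39), (31, 39), (5, 10), (5, 30), (5, 31), (5, 39)}

ρ[D→D2]: schema becomes (D2, G); tuples unchanged.
Joining U and ρ_{D→D2}(U) on G yields {(10, 30, 10), (10, 30, 30), (10, 30, 31), (10, 30, 39), (10, 30, 5), (12, 31, 12), (12, 31, 21), (17, 17, 17), (21, 31, 12), (21, 31, 21), (30, 30, 10), (30, 30, 30), (30, 30, 31), (30, 30, 39), (30, 30, 5), (31, 30, 10), (31, 30, 30), (31, 30, 31), (31, 30, 39), (31, 30, 5), (39, 30, 10), (39, 30, 30), (39, 30, 31), (39, 30, 39), (39, 30, 5), (5, 30, 10), (5, 30, 30), (5, 30, 31), (5, 30, 39), (5, 30, 5)}.
Apply σ_{D < D2}; surviving tuples: {(10, 30, 30), (10, 30, 31), (10, 30, 39), (12, 31, 21), (30, 30, 31), (30, 30, 39), (31, 30, 39), (5, 30, 10), (5, 30, 30), (5, 30, 31), (5, 30, 39)}
π_{D, D2} gives {(10, 30), (10, 31), (10, 39), (12, 21), (30, 31), (30, 39), (31, 39), (5, 10), (5, 30), (5, 31), (5, 39)}.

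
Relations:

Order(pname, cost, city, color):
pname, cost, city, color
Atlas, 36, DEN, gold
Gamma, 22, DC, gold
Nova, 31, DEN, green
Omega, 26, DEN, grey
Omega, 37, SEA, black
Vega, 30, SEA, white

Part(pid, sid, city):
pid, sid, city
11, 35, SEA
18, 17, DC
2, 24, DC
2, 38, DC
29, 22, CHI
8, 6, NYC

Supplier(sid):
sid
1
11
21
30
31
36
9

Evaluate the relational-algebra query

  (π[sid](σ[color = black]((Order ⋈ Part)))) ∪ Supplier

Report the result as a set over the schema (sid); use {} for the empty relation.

Joining Order and Part on city yields {(Gamma, 22, DC, gold, 18, 17), (Gamma, 22, DC, gold, 2, 24), (Gamma, 22, DC, gold, 2, 38), (Omega, 37, SEA, black, 11, 35), (Vega, 30, SEA, white, 11, 35)}.
Apply σ_{color = black}; surviving tuples: {(Omega, 37, SEA, black, 11, 35)}
Keep only column(s) sid: {35}
Taking the union: {1, 11, 21, 30, 31, 35, 36, 9}

{1, 11, 21, 30, 31, 35, 36, 9}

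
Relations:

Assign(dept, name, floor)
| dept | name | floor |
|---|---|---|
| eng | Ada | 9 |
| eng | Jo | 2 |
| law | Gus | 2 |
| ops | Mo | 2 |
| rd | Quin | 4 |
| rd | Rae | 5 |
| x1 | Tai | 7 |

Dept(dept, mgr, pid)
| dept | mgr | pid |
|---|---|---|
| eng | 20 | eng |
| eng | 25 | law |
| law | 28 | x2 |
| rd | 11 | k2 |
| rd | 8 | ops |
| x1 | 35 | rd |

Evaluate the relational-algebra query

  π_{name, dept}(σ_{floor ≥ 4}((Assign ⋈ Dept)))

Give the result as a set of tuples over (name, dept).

Natural join on dept: {(eng, Ada, 9, 20, eng), (eng, Ada, 9, 25, law), (eng, Jo, 2, 20, eng), (eng, Jo, 2, 25, law), (law, Gus, 2, 28, x2), (rd, Quin, 4, 11, k2), (rd, Quin, 4, 8, ops), (rd, Rae, 5, 11, k2), (rd, Rae, 5, 8, ops), (x1, Tai, 7, 35, rd)}
Selection floor ≥ 4: {(eng, Ada, 9, 20, eng), (eng, Ada, 9, 25, law), (rd, Quin, 4, 11, k2), (rd, Quin, 4, 8, ops), (rd, Rae, 5, 11, k2), (rd, Rae, 5, 8, ops), (x1, Tai, 7, 35, rd)}
Keep only column(s) name, dept (3 duplicate(s) eliminated): {(Ada, eng), (Quin, rd), (Rae, rd), (Tai, x1)}

{(Ada, eng), (Quin, rd), (Rae, rd), (Tai, x1)}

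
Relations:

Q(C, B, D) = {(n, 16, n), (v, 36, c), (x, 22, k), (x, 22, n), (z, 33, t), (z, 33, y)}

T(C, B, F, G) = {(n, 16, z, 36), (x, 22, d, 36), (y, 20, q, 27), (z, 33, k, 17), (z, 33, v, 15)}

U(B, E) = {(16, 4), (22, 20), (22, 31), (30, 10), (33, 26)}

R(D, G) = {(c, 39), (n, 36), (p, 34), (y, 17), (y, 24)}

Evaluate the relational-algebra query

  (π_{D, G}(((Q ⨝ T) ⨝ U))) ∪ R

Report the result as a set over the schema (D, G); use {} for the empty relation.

{(c, 39), (k, 36), (n, 36), (p, 34), (t, 15), (t, 17), (y, 15), (y, 17), (y, 24)}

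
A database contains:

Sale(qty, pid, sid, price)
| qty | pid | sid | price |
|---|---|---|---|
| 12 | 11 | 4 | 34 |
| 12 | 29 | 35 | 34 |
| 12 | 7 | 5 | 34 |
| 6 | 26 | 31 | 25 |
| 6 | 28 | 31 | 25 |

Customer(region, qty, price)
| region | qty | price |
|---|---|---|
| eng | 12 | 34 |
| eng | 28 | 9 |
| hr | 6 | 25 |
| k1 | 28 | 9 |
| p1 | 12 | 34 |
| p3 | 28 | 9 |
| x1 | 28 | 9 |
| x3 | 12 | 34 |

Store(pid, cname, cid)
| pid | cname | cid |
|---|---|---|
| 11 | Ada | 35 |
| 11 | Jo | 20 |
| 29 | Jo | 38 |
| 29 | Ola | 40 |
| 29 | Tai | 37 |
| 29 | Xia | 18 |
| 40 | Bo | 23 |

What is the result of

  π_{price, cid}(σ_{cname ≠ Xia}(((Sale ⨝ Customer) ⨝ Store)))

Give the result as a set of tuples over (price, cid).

{(34, 20), (34, 35), (34, 37), (34, 38), (34, 40)}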